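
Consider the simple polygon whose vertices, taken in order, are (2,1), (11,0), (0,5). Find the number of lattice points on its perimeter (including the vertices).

4

The number of boundary lattice points is Σ gcd(|Δx|,|Δy|) = gcd(9,1) + gcd(11,5) + gcd(2,4) = 1+1+2 = 4.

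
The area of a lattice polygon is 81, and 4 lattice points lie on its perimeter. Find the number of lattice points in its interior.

Pick's theorem A = I + B/2 − 1 rearranges to I = A − B/2 + 1 = 81 − 4/2 + 1 = 80.

80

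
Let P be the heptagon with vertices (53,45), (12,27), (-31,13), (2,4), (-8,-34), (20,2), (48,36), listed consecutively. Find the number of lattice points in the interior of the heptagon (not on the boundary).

1613

The shoelace formula gives twice the area as |(53·27 − 12·45) + (12·13 − (-31)·27) + ((-31)·4 − 2·13) + (2·(-34) − (-8)·4) + ((-8)·2 − 20·(-34)) + (20·36 − 48·2) + (48·45 − 53·36)| = 3238, so the area is 1619.
Summing gcd(|Δx|,|Δy|) over the edges gives the boundary count: gcd(41,18) + gcd(43,14) + gcd(33,9) + gcd(10,38) + gcd(28,36) + gcd(28,34) + gcd(5,9) = 1+1+3+2+4+2+1 = 14.
By Pick's theorem A = I + B/2 − 1, so I = 1619 − 14/2 + 1 = 1613.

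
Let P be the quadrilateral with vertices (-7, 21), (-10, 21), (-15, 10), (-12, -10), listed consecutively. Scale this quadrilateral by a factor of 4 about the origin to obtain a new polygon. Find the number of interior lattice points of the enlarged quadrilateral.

1797

By the shoelace formula, twice the signed area is |((-7)·21 − (-10)·21) + ((-10)·10 − (-15)·21) + ((-15)·(-10) − (-12)·10) + ((-12)·21 − (-7)·(-10))| = 226, so the area is 113.
The number of boundary lattice points is Σ gcd(|Δx|,|Δy|) = gcd(3,0) + gcd(5,11) + gcd(3,20) + gcd(5,31) = 3+1+1+1 = 6.
Scaling by 4 multiplies the area by 4² = 16 (so the new area is 1808) and multiplies the boundary lattice-point count by 4, giving 24.
By Pick's theorem, the interior count of the dilated polygon is 1808 − 24/2 + 1 = 1797.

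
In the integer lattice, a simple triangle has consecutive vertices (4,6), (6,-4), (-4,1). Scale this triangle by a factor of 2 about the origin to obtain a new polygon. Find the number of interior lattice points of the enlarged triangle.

Using the shoelace formula, 2A = |(4·(-4) − 6·6) + (6·1 − (-4)·(-4)) + ((-4)·6 − 4·1)| = 90, so the area is 45.
The number of boundary lattice points is Σ gcd(|Δx|,|Δy|) = gcd(2,10) + gcd(10,5) + gcd(8,5) = 2+5+1 = 8.
Scaling by 2 multiplies the area by 2² = 4 (so the new area is 180) and multiplies the boundary lattice-point count by 2, giving 16.
By Pick's theorem, the interior count of the dilated polygon is 180 − 16/2 + 1 = 173.

173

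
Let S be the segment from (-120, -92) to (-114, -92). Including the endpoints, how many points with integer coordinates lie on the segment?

The number of lattice points on a segment between lattice points is gcd(|Δx|,|Δy|) + 1 = gcd(6,0) + 1 = 6 + 1 = 7.

7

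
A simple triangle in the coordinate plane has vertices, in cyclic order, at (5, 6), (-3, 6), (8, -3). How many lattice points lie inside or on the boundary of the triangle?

Using the shoelace formula, 2A = |[5·6 − (-3)·6] + [(-3)·(-3) − 8·6] + [8·6 − 5·(-3)]| = 72, so the area is 36.
Summing gcd(|Δx|,|Δy|) over the edges gives the boundary count: gcd(8,0) + gcd(11,9) + gcd(3,9) = 8+1+3 = 12.
Pick's theorem gives I = A − B/2 + 1 = 36 − 12/2 + 1 = 31, so the closed region contains I + B = 31 + 12 = 43 lattice points.

43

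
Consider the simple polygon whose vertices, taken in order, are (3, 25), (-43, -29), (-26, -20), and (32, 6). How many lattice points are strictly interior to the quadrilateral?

1178

The shoelace formula gives twice the area as |(3·(-29) − (-43)·25) + ((-43)·(-20) − (-26)·(-29)) + ((-26)·6 − 32·(-20)) + (32·25 − 3·6)| = 2360, so the area is 1180.
The number of boundary lattice points is Σ gcd(|Δx|,|Δy|) = gcd(46,54) + gcd(17,9) + gcd(58,26) + gcd(29,19) = 2+1+2+1 = 6.
By Pick's theorem A = I + B/2 − 1, so I = 1180 − 6/2 + 1 = 1178.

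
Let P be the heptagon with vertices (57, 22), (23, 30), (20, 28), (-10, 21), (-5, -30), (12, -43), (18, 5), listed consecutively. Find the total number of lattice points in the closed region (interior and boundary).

By the shoelace formula, twice the signed area is |[57·30 − 23·22] + [23·28 − 20·30] + [20·21 − (-10)·28] + [(-10)·(-30) − (-5)·21] + [(-5)·(-43) − 12·(-30)] + [12·5 − 18·(-43)] + [18·22 − 57·5]| = 3873, so the area is 3873/2.
Along each edge there are gcd(|Δx|,|Δy|)+1 lattice points, so counting each shared vertex once the boundary has gcd(34,8) + gcd(3,2) + gcd(30,7) + gcd(5,51) + gcd(17,13) + gcd(6,48) + gcd(39,17) = 2+1+1+1+1+6+1 = 13.
Pick's theorem gives I = A − B/2 + 1 = 3873/2 − 13/2 + 1 = 1931, so the closed region contains I + B = 1931 + 13 = 1944 lattice points.

1944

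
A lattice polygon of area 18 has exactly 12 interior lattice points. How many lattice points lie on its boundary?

14

Pick's theorem gives A = I + B/2 − 1, so B = 2(A − I + 1) = 2(18 − 12 + 1) = 14.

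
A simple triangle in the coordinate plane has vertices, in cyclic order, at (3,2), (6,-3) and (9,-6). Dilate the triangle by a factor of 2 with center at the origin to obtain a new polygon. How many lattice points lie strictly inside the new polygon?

The shoelace formula gives twice the area as |[3·(-3) − 6·2] + [6·(-6) − 9·(-3)] + [9·2 − 3·(-6)]| = 6, so the area is 3.
Along each edge there are gcd(|Δx|,|Δy|)+1 lattice points, so counting each shared vertex once the boundary has gcd(3,5) + gcd(3,3) + gcd(6,8) = 1+3+2 = 6.
Scaling by 2 multiplies the area by 2² = 4 (so the new area is 12) and multiplies the boundary lattice-point count by 2, giving 12.
By Pick's theorem, the interior count of the dilated polygon is 12 − 12/2 + 1 = 7.

7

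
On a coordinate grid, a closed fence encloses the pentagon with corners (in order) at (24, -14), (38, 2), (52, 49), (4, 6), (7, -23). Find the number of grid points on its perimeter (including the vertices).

The number of boundary lattice points is Σ gcd(|Δx|,|Δy|) = gcd(14,16) + gcd(14,47) + gcd(48,43) + gcd(3,29) + gcd(17,9) = 2+1+1+1+1 = 6.

6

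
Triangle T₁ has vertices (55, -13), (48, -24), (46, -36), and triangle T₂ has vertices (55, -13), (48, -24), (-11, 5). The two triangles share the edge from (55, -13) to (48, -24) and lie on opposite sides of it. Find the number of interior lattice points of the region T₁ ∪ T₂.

453

The union is the simple quadrilateral with vertices (55, -13), (46, -36), (48, -24), (-11, 5) in order.
By the shoelace formula, twice the signed area is |[55·(-36) − 46·(-13)] + [46·(-24) − 48·(-36)] + [48·5 − (-11)·(-24)] + [(-11)·(-13) − 55·5]| = 914, so the area is 457.
Summing gcd(|Δx|,|Δy|) over the edges gives the boundary count: gcd(9,23) + gcd(2,12) + gcd(59,29) + gcd(66,18) = 1+2+1+6 = 10.
By Pick's theorem I = A − B/2 + 1 = 457 − 10/2 + 1 = 453.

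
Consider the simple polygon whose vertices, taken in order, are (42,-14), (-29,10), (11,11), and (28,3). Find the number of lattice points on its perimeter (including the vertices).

4

The number of boundary lattice points is Σ gcd(|Δx|,|Δy|) = gcd(71,24) + gcd(40,1) + gcd(17,8) + gcd(14,17) = 1+1+1+1 = 4.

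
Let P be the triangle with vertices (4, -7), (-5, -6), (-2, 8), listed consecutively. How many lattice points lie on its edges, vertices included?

The number of boundary lattice points is Σ gcd(|Δx|,|Δy|) = gcd(9,1) + gcd(3,14) + gcd(6,15) = 1+1+3 = 5.

5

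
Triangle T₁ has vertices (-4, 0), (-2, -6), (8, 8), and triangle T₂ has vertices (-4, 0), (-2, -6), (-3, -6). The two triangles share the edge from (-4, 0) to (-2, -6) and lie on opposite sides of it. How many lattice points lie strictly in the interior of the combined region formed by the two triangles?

The union is the simple quadrilateral with vertices (-4, 0), (8, 8), (-2, -6), (-3, -6) in order.
The shoelace formula gives twice the area as |[(-4)·8 − 8·0] + [8·(-6) − (-2)·8] + [(-2)·(-6) − (-3)·(-6)] + [(-3)·0 − (-4)·(-6)]| = 94, so the area is 47.
Along each edge there are gcd(|Δx|,|Δy|)+1 lattice points, so counting each shared vertex once the boundary has gcd(12,8) + gcd(10,14) + gcd(1,0) + gcd(1,6) = 4+2+1+1 = 8.
By Pick's theorem I = A − B/2 + 1 = 47 − 8/2 + 1 = 44.

44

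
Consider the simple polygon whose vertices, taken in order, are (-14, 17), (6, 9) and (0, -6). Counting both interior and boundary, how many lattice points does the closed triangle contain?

179

Using the shoelace formula, 2A = |[(-14)·9 − 6·17] + [6·(-6) − 0·9] + [0·17 − (-14)·(-6)]| = 348, so the area is 174.
The number of boundary lattice points is Σ gcd(|Δx|,|Δy|) = gcd(20,8) + gcd(6,15) + gcd(14,23) = 4+3+1 = 8.
Pick's theorem gives I = A − B/2 + 1 = 174 − 8/2 + 1 = 171, so the closed region contains I + B = 171 + 8 = 179 lattice points.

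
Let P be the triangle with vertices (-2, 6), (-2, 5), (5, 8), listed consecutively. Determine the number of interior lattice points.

3

By the shoelace formula, twice the signed area is |((-2)·5 − (-2)·6) + ((-2)·8 − 5·5) + (5·6 − (-2)·8)| = 7, so the area is 3.5.
Summing gcd(|Δx|,|Δy|) over the edges gives the boundary count: gcd(0,1) + gcd(7,3) + gcd(7,2) = 1+1+1 = 3.
By Pick's theorem A = I + B/2 − 1, so I = 3.5 − 3/2 + 1 = 3.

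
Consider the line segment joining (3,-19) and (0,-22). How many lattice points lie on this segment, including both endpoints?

4

The number of lattice points on a segment between lattice points is gcd(|Δx|,|Δy|) + 1 = gcd(3,3) + 1 = 3 + 1 = 4.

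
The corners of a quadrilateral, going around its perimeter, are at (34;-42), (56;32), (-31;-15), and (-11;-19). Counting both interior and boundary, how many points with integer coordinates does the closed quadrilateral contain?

2567

Using the shoelace formula, 2A = |[34·32 − 56·(-42)] + [56·(-15) − (-31)·32] + [(-31)·(-19) − (-11)·(-15)] + [(-11)·(-42) − 34·(-19)]| = 5124, so the area is 2562.
Along each edge there are gcd(|Δx|,|Δy|)+1 lattice points, so counting each shared vertex once the boundary has gcd(22,74) + gcd(87,47) + gcd(20,4) + gcd(45,23) = 2+1+4+1 = 8.
Pick's theorem gives I = A − B/2 + 1 = 2562 − 8/2 + 1 = 2559, so the closed region contains I + B = 2559 + 8 = 2567 lattice points.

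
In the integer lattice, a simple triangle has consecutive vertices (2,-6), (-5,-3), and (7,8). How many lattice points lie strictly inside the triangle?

The shoelace formula gives twice the area as |(2·(-3) − (-5)·(-6)) + ((-5)·8 − 7·(-3)) + (7·(-6) − 2·8)| = 113, so the area is 113/2.
Along each edge there are gcd(|Δx|,|Δy|)+1 lattice points, so counting each shared vertex once the boundary has gcd(7,3) + gcd(12,11) + gcd(5,14) = 1+1+1 = 3.
Pick's theorem gives I = A − B/2 + 1 = 113/2 − 3/2 + 1 = 56.

56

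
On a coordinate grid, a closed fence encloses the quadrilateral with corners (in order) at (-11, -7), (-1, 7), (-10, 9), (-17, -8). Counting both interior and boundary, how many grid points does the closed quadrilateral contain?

Using the shoelace formula, 2A = |[(-11)·7 − (-1)·(-7)] + [(-1)·9 − (-10)·7] + [(-10)·(-8) − (-17)·9] + [(-17)·(-7) − (-11)·(-8)]| = 241, so the area is 241/2.
Along each edge there are gcd(|Δx|,|Δy|)+1 lattice points, so counting each shared vertex once the boundary has gcd(10,14) + gcd(9,2) + gcd(7,17) + gcd(6,1) = 2+1+1+1 = 5.
Pick's theorem gives I = A − B/2 + 1 = 241/2 − 5/2 + 1 = 119, so the closed region contains I + B = 119 + 5 = 124 lattice points.

124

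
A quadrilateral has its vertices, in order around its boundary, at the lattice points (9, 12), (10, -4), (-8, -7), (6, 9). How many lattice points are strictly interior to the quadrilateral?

The shoelace formula gives twice the area as |[9·(-4) − 10·12] + [10·(-7) − (-8)·(-4)] + [(-8)·9 − 6·(-7)] + [6·12 − 9·9]| = 297, so the area is 148.5.
The number of boundary lattice points is Σ gcd(|Δx|,|Δy|) = gcd(1,16) + gcd(18,3) + gcd(14,16) + gcd(3,3) = 1+3+2+3 = 9.
By Pick's theorem A = I + B/2 − 1, so I = 148.5 − 9/2 + 1 = 145.

145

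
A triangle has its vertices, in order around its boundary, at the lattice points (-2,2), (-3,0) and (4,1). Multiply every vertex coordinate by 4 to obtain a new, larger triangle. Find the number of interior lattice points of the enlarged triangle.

The shoelace formula gives twice the area as |[(-2)·0 − (-3)·2] + [(-3)·1 − 4·0] + [4·2 − (-2)·1]| = 13, so the area is 13/2.
Along each edge there are gcd(|Δx|,|Δy|)+1 lattice points, so counting each shared vertex once the boundary has gcd(1,2) + gcd(7,1) + gcd(6,1) = 1+1+1 = 3.
Scaling by 4 multiplies the area by 4² = 16 (so the new area is 104) and multiplies the boundary lattice-point count by 4, giving 12.
By Pick's theorem, the interior count of the dilated polygon is 104 − 12/2 + 1 = 99.

99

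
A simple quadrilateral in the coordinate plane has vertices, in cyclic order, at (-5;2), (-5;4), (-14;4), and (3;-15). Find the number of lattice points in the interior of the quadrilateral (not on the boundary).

72

Using the shoelace formula, 2A = |((-5)·4 − (-5)·2) + ((-5)·4 − (-14)·4) + ((-14)·(-15) − 3·4) + (3·2 − (-5)·(-15))| = 155, so the area is 77.5.
Along each edge there are gcd(|Δx|,|Δy|)+1 lattice points, so counting each shared vertex once the boundary has gcd(0,2) + gcd(9,0) + gcd(17,19) + gcd(8,17) = 2+9+1+1 = 13.
By Pick's theorem A = I + B/2 − 1, so I = 77.5 − 13/2 + 1 = 72.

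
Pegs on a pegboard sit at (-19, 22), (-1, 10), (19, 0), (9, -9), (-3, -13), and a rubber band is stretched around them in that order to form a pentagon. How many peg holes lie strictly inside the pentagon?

The shoelace formula gives twice the area as |[(-19)·10 − (-1)·22] + [(-1)·0 − 19·10] + [19·(-9) − 9·0] + [9·(-13) − (-3)·(-9)] + [(-3)·22 − (-19)·(-13)]| = 986, so the area is 493.
Along each edge there are gcd(|Δx|,|Δy|)+1 lattice points, so counting each shared vertex once the boundary has gcd(18,12) + gcd(20,10) + gcd(10,9) + gcd(12,4) + gcd(16,35) = 6+10+1+4+1 = 22.
By Pick's theorem A = I + B/2 − 1, so I = 493 − 22/2 + 1 = 483.

483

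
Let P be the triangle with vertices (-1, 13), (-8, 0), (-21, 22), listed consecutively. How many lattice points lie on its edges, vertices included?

Summing gcd(|Δx|,|Δy|) over the edges gives the boundary count: gcd(7,13) + gcd(13,22) + gcd(20,9) = 1+1+1 = 3.

3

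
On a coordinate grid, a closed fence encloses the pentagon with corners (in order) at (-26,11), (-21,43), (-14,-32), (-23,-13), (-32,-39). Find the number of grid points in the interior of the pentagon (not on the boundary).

By the shoelace formula, twice the signed area is |((-26)·43 − (-21)·11) + ((-21)·(-32) − (-14)·43) + ((-14)·(-13) − (-23)·(-32)) + ((-23)·(-39) − (-32)·(-13)) + ((-32)·11 − (-26)·(-39))| = 1052, so the area is 526.
The number of boundary lattice points is Σ gcd(|Δx|,|Δy|) = gcd(5,32) + gcd(7,75) + gcd(9,19) + gcd(9,26) + gcd(6,50) = 1+1+1+1+2 = 6.
By Pick's theorem A = I + B/2 − 1, so I = 526 − 6/2 + 1 = 524.

524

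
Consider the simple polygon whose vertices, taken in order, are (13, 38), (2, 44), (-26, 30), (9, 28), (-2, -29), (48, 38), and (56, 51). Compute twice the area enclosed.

By the shoelace formula, twice the signed area is |(13·44 − 2·38) + (2·30 − (-26)·44) + ((-26)·28 − 9·30) + (9·(-29) − (-2)·28) + ((-2)·38 − 48·(-29)) + (48·51 − 56·38) + (56·38 − 13·51)| = 3598, so the area is 1799.

3598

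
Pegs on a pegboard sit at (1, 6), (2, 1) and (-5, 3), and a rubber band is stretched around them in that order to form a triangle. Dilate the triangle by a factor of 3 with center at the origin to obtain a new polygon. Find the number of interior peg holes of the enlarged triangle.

The shoelace formula gives twice the area as |[1·1 − 2·6] + [2·3 − (-5)·1] + [(-5)·6 − 1·3]| = 33, so the area is 16.5.
The number of boundary lattice points is Σ gcd(|Δx|,|Δy|) = gcd(1,5) + gcd(7,2) + gcd(6,3) = 1+1+3 = 5.
Scaling by 3 multiplies the area by 3² = 9 (so the new area is 148.5) and multiplies the boundary lattice-point count by 3, giving 15.
By Pick's theorem, the interior count of the dilated polygon is 148.5 − 15/2 + 1 = 142.

142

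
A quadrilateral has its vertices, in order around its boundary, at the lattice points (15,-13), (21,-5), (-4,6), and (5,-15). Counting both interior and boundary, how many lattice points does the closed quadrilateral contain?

252

The shoelace formula gives twice the area as |[15·(-5) − 21·(-13)] + [21·6 − (-4)·(-5)] + [(-4)·(-15) − 5·6] + [5·(-13) − 15·(-15)]| = 494, so the area is 247.
The number of boundary lattice points is Σ gcd(|Δx|,|Δy|) = gcd(6,8) + gcd(25,11) + gcd(9,21) + gcd(10,2) = 2+1+3+2 = 8.
Pick's theorem gives I = A − B/2 + 1 = 247 − 8/2 + 1 = 244, so the closed region contains I + B = 244 + 8 = 252 lattice points.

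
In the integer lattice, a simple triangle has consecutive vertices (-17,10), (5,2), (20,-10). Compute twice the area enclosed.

By the shoelace formula, twice the signed area is |[(-17)·2 − 5·10] + [5·(-10) − 20·2] + [20·10 − (-17)·(-10)]| = 144, so the area is 72.

144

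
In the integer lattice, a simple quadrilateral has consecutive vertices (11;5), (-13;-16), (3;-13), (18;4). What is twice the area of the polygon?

By the shoelace formula, twice the signed area is |(11·(-16) − (-13)·5) + ((-13)·(-13) − 3·(-16)) + (3·4 − 18·(-13)) + (18·5 − 11·4)| = 398, so the area is 199.

398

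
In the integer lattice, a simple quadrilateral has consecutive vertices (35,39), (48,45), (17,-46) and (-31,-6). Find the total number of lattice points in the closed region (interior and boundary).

The shoelace formula gives twice the area as |(35·45 − 48·39) + (48·(-46) − 17·45) + (17·(-6) − (-31)·(-46)) + ((-31)·39 − 35·(-6))| = 5797, so the area is 2898.5.
Summing gcd(|Δx|,|Δy|) over the edges gives the boundary count: gcd(13,6) + gcd(31,91) + gcd(48,40) + gcd(66,45) = 1+1+8+3 = 13.
Pick's theorem gives I = A − B/2 + 1 = 2898.5 − 13/2 + 1 = 2893, so the closed region contains I + B = 2893 + 13 = 2906 lattice points.

2906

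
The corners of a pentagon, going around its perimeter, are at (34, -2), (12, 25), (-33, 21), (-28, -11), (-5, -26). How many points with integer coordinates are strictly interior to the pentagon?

Using the shoelace formula, 2A = |[34·25 − 12·(-2)] + [12·21 − (-33)·25] + [(-33)·(-11) − (-28)·21] + [(-28)·(-26) − (-5)·(-11)] + [(-5)·(-2) − 34·(-26)]| = 4469, so the area is 2234.5.
The number of boundary lattice points is Σ gcd(|Δx|,|Δy|) = gcd(22,27) + gcd(45,4) + gcd(5,32) + gcd(23,15) + gcd(39,24) = 1+1+1+1+3 = 7.
Pick's theorem gives I = A − B/2 + 1 = 2234.5 − 7/2 + 1 = 2232.

2232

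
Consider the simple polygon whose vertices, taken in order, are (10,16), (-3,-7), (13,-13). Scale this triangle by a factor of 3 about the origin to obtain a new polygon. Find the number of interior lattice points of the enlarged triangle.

Using the shoelace formula, 2A = |[10·(-7) − (-3)·16] + [(-3)·(-13) − 13·(-7)] + [13·16 − 10·(-13)]| = 446, so the area is 223.
Along each edge there are gcd(|Δx|,|Δy|)+1 lattice points, so counting each shared vertex once the boundary has gcd(13,23) + gcd(16,6) + gcd(3,29) = 1+2+1 = 4.
Scaling by 3 multiplies the area by 3² = 9 (so the new area is 2007) and multiplies the boundary lattice-point count by 3, giving 12.
By Pick's theorem, the interior count of the dilated polygon is 2007 − 12/2 + 1 = 2002.

2002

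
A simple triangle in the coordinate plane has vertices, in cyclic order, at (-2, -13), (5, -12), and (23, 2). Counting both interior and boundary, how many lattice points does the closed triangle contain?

45

By the shoelace formula, twice the signed area is |[(-2)·(-12) − 5·(-13)] + [5·2 − 23·(-12)] + [23·(-13) − (-2)·2]| = 80, so the area is 40.
Along each edge there are gcd(|Δx|,|Δy|)+1 lattice points, so counting each shared vertex once the boundary has gcd(7,1) + gcd(18,14) + gcd(25,15) = 1+2+5 = 8.
Pick's theorem gives I = A − B/2 + 1 = 40 − 8/2 + 1 = 37, so the closed region contains I + B = 37 + 8 = 45 lattice points.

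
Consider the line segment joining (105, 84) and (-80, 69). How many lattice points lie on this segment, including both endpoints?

6

The number of lattice points on a segment between lattice points is gcd(|Δx|,|Δy|) + 1 = gcd(185,15) + 1 = 5 + 1 = 6.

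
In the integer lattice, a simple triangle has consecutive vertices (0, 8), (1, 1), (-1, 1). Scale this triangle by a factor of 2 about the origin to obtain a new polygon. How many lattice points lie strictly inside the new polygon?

25

The shoelace formula gives twice the area as |(0·1 − 1·8) + (1·1 − (-1)·1) + ((-1)·8 − 0·1)| = 14, so the area is 7.
The number of boundary lattice points is Σ gcd(|Δx|,|Δy|) = gcd(1,7) + gcd(2,0) + gcd(1,7) = 1+2+1 = 4.
Scaling by 2 multiplies the area by 2² = 4 (so the new area is 28) and multiplies the boundary lattice-point count by 2, giving 8.
By Pick's theorem, the interior count of the dilated polygon is 28 − 8/2 + 1 = 25.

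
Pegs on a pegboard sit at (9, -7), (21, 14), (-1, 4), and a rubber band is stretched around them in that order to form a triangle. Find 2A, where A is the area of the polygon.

342

The shoelace formula gives twice the area as |[9·14 − 21·(-7)] + [21·4 − (-1)·14] + [(-1)·(-7) − 9·4]| = 342, so the area is 171.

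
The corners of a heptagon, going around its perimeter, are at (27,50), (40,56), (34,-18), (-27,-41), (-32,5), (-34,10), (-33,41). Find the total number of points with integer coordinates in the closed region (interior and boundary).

Using the shoelace formula, 2A = |(27·56 − 40·50) + (40·(-18) − 34·56) + (34·(-41) − (-27)·(-18)) + ((-27)·5 − (-32)·(-41)) + ((-32)·10 − (-34)·5) + ((-34)·41 − (-33)·10) + ((-33)·50 − 27·41)| = 10410, so the area is 5205.
Along each edge there are gcd(|Δx|,|Δy|)+1 lattice points, so counting each shared vertex once the boundary has gcd(13,6) + gcd(6,74) + gcd(61,23) + gcd(5,46) + gcd(2,5) + gcd(1,31) + gcd(60,9) = 1+2+1+1+1+1+3 = 10.
Pick's theorem gives I = A − B/2 + 1 = 5205 − 10/2 + 1 = 5201, so the closed region contains I + B = 5201 + 10 = 5211 lattice points.

5211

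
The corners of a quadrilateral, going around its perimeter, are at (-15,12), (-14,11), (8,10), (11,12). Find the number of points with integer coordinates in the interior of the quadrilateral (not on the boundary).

Using the shoelace formula, 2A = |((-15)·11 − (-14)·12) + ((-14)·10 − 8·11) + (8·12 − 11·10) + (11·12 − (-15)·12)| = 73, so the area is 36.5.
Summing gcd(|Δx|,|Δy|) over the edges gives the boundary count: gcd(1,1) + gcd(22,1) + gcd(3,2) + gcd(26,0) = 1+1+1+26 = 29.
By Pick's theorem A = I + B/2 − 1, so I = 36.5 − 29/2 + 1 = 23.

23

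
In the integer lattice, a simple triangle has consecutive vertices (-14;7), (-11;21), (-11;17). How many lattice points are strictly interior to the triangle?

4

The shoelace formula gives twice the area as |[(-14)·21 − (-11)·7] + [(-11)·17 − (-11)·21] + [(-11)·7 − (-14)·17]| = 12, so the area is 6.
Along each edge there are gcd(|Δx|,|Δy|)+1 lattice points, so counting each shared vertex once the boundary has gcd(3,14) + gcd(0,4) + gcd(3,10) = 1+4+1 = 6.
By Pick's theorem A = I + B/2 − 1, so I = 6 − 6/2 + 1 = 4.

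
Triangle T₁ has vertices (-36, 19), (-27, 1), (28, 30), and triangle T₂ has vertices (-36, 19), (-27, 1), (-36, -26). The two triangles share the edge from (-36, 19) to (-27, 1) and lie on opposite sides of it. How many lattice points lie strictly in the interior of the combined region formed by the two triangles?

801

The union is the simple quadrilateral with vertices (-36, 19), (28, 30), (-27, 1), (-36, -26) in order.
Using the shoelace formula, 2A = |((-36)·30 − 28·19) + (28·1 − (-27)·30) + ((-27)·(-26) − (-36)·1) + ((-36)·19 − (-36)·(-26))| = 1656, so the area is 828.
The number of boundary lattice points is Σ gcd(|Δx|,|Δy|) = gcd(64,11) + gcd(55,29) + gcd(9,27) + gcd(0,45) = 1+1+9+45 = 56.
By Pick's theorem I = A − B/2 + 1 = 828 − 56/2 + 1 = 801.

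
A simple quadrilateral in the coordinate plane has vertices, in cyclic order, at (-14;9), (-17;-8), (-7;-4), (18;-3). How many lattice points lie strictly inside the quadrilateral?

242

The shoelace formula gives twice the area as |((-14)·(-8) − (-17)·9) + ((-17)·(-4) − (-7)·(-8)) + ((-7)·(-3) − 18·(-4)) + (18·9 − (-14)·(-3))| = 490, so the area is 245.
Along each edge there are gcd(|Δx|,|Δy|)+1 lattice points, so counting each shared vertex once the boundary has gcd(3,17) + gcd(10,4) + gcd(25,1) + gcd(32,12) = 1+2+1+4 = 8.
Pick's theorem gives I = A − B/2 + 1 = 245 − 8/2 + 1 = 242.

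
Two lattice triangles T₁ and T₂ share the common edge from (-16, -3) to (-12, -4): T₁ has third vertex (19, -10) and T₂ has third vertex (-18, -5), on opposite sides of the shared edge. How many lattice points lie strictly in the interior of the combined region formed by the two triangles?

The union is the simple quadrilateral with vertices (-16, -3), (19, -10), (-12, -4), (-18, -5) in order.
By the shoelace formula, twice the signed area is |[(-16)·(-10) − 19·(-3)] + [19·(-4) − (-12)·(-10)] + [(-12)·(-5) − (-18)·(-4)] + [(-18)·(-3) − (-16)·(-5)]| = 17, so the area is 17/2.
Summing gcd(|Δx|,|Δy|) over the edges gives the boundary count: gcd(35,7) + gcd(31,6) + gcd(6,1) + gcd(2,2) = 7+1+1+2 = 11.
By Pick's theorem I = A − B/2 + 1 = 17/2 − 11/2 + 1 = 4.

4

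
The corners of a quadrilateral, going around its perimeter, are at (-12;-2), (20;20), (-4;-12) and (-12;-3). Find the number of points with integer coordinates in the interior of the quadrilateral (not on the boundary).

Using the shoelace formula, 2A = |[(-12)·20 − 20·(-2)] + [20·(-12) − (-4)·20] + [(-4)·(-3) − (-12)·(-12)] + [(-12)·(-2) − (-12)·(-3)]| = 504, so the area is 252.
Summing gcd(|Δx|,|Δy|) over the edges gives the boundary count: gcd(32,22) + gcd(24,32) + gcd(8,9) + gcd(0,1) = 2+8+1+1 = 12.
Pick's theorem gives I = A − B/2 + 1 = 252 − 12/2 + 1 = 247.

247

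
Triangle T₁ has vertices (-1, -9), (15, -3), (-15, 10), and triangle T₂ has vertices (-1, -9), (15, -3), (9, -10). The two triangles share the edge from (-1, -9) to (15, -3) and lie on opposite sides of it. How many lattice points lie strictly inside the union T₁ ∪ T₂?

231

The union is the simple quadrilateral with vertices (-1, -9), (-15, 10), (15, -3), (9, -10) in order.
Using the shoelace formula, 2A = |[(-1)·10 − (-15)·(-9)] + [(-15)·(-3) − 15·10] + [15·(-10) − 9·(-3)] + [9·(-9) − (-1)·(-10)]| = 464, so the area is 232.
Along each edge there are gcd(|Δx|,|Δy|)+1 lattice points, so counting each shared vertex once the boundary has gcd(14,19) + gcd(30,13) + gcd(6,7) + gcd(10,1) = 1+1+1+1 = 4.
By Pick's theorem I = A − B/2 + 1 = 232 − 4/2 + 1 = 231.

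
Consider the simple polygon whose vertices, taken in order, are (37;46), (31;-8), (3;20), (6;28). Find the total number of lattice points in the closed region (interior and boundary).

956

Using the shoelace formula, 2A = |(37·(-8) − 31·46) + (31·20 − 3·(-8)) + (3·28 − 6·20) + (6·46 − 37·28)| = 1874, so the area is 937.
Along each edge there are gcd(|Δx|,|Δy|)+1 lattice points, so counting each shared vertex once the boundary has gcd(6,54) + gcd(28,28) + gcd(3,8) + gcd(31,18) = 6+28+1+1 = 36.
Pick's theorem gives I = A − B/2 + 1 = 937 − 36/2 + 1 = 920, so the closed region contains I + B = 920 + 36 = 956 lattice points.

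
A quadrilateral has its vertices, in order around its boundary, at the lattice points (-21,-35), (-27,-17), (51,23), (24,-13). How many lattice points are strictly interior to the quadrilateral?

1327

The shoelace formula gives twice the area as |[(-21)·(-17) − (-27)·(-35)] + [(-27)·23 − 51·(-17)] + [51·(-13) − 24·23] + [24·(-35) − (-21)·(-13)]| = 2670, so the area is 1335.
The number of boundary lattice points is Σ gcd(|Δx|,|Δy|) = gcd(6,18) + gcd(78,40) + gcd(27,36) + gcd(45,22) = 6+2+9+1 = 18.
By Pick's theorem A = I + B/2 − 1, so I = 1335 − 18/2 + 1 = 1327.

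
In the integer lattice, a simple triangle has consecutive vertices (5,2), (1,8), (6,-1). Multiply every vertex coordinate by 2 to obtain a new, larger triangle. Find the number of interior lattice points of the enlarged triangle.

Using the shoelace formula, 2A = |(5·8 − 1·2) + (1·(-1) − 6·8) + (6·2 − 5·(-1))| = 6, so the area is 3.
The number of boundary lattice points is Σ gcd(|Δx|,|Δy|) = gcd(4,6) + gcd(5,9) + gcd(1,3) = 2+1+1 = 4.
Scaling by 2 multiplies the area by 2² = 4 (so the new area is 12) and multiplies the boundary lattice-point count by 2, giving 8.
By Pick's theorem, the interior count of the dilated polygon is 12 − 8/2 + 1 = 9.

9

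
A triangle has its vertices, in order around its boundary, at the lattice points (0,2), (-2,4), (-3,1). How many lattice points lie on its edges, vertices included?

4

Summing gcd(|Δx|,|Δy|) over the edges gives the boundary count: gcd(2,2) + gcd(1,3) + gcd(3,1) = 2+1+1 = 4.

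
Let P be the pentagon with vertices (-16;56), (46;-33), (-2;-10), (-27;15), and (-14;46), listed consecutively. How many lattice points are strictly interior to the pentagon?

Using the shoelace formula, 2A = |[(-16)·(-33) − 46·56] + [46·(-10) − (-2)·(-33)] + [(-2)·15 − (-27)·(-10)] + [(-27)·46 − (-14)·15] + [(-14)·56 − (-16)·46]| = 3954, so the area is 1977.
The number of boundary lattice points is Σ gcd(|Δx|,|Δy|) = gcd(62,89) + gcd(48,23) + gcd(25,25) + gcd(13,31) + gcd(2,10) = 1+1+25+1+2 = 30.
By Pick's theorem A = I + B/2 − 1, so I = 1977 − 30/2 + 1 = 1963.

1963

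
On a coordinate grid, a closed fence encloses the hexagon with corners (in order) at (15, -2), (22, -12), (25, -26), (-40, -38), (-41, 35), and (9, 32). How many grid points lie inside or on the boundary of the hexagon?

3745

The shoelace formula gives twice the area as |[15·(-12) − 22·(-2)] + [22·(-26) − 25·(-12)] + [25·(-38) − (-40)·(-26)] + [(-40)·35 − (-41)·(-38)] + [(-41)·32 − 9·35] + [9·(-2) − 15·32]| = 7481, so the area is 3740.5.
Summing gcd(|Δx|,|Δy|) over the edges gives the boundary count: gcd(7,10) + gcd(3,14) + gcd(65,12) + gcd(1,73) + gcd(50,3) + gcd(6,34) = 1+1+1+1+1+2 = 7.
Pick's theorem gives I = A − B/2 + 1 = 3740.5 − 7/2 + 1 = 3738, so the closed region contains I + B = 3738 + 7 = 3745 lattice points.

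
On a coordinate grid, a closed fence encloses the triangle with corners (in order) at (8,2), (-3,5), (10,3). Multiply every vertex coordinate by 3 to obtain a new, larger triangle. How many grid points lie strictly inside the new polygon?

73

Using the shoelace formula, 2A = |(8·5 − (-3)·2) + ((-3)·3 − 10·5) + (10·2 − 8·3)| = 17, so the area is 8.5.
Along each edge there are gcd(|Δx|,|Δy|)+1 lattice points, so counting each shared vertex once the boundary has gcd(11,3) + gcd(13,2) + gcd(2,1) = 1+1+1 = 3.
Scaling by 3 multiplies the area by 3² = 9 (so the new area is 76.5) and multiplies the boundary lattice-point count by 3, giving 9.
By Pick's theorem, the interior count of the dilated polygon is 76.5 − 9/2 + 1 = 73.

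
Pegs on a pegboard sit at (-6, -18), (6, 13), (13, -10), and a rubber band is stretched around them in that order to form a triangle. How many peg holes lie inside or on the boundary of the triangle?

249

By the shoelace formula, twice the signed area is |((-6)·13 − 6·(-18)) + (6·(-10) − 13·13) + (13·(-18) − (-6)·(-10))| = 493, so the area is 246.5.
Summing gcd(|Δx|,|Δy|) over the edges gives the boundary count: gcd(12,31) + gcd(7,23) + gcd(19,8) = 1+1+1 = 3.
Pick's theorem gives I = A − B/2 + 1 = 246.5 − 3/2 + 1 = 246, so the closed region contains I + B = 246 + 3 = 249 lattice points.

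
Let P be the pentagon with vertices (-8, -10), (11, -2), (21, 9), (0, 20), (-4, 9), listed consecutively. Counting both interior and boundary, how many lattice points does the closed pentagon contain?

Using the shoelace formula, 2A = |((-8)·(-2) − 11·(-10)) + (11·9 − 21·(-2)) + (21·20 − 0·9) + (0·9 − (-4)·20) + ((-4)·(-10) − (-8)·9)| = 879, so the area is 439.5.
The number of boundary lattice points is Σ gcd(|Δx|,|Δy|) = gcd(19,8) + gcd(10,11) + gcd(21,11) + gcd(4,11) + gcd(4,19) = 1+1+1+1+1 = 5.
Pick's theorem gives I = A − B/2 + 1 = 439.5 − 5/2 + 1 = 438, so the closed region contains I + B = 438 + 5 = 443 lattice points.

443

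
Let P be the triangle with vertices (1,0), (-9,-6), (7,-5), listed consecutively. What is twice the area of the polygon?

86

The shoelace formula gives twice the area as |[1·(-6) − (-9)·0] + [(-9)·(-5) − 7·(-6)] + [7·0 − 1·(-5)]| = 86, so the area is 43.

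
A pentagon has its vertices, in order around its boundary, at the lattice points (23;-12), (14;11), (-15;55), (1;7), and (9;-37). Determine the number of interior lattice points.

The shoelace formula gives twice the area as |(23·11 − 14·(-12)) + (14·55 − (-15)·11) + ((-15)·7 − 1·55) + (1·(-37) − 9·7) + (9·(-12) − 23·(-37))| = 1839, so the area is 1839/2.
The number of boundary lattice points is Σ gcd(|Δx|,|Δy|) = gcd(9,23) + gcd(29,44) + gcd(16,48) + gcd(8,44) + gcd(14,25) = 1+1+16+4+1 = 23.
Pick's theorem gives I = A − B/2 + 1 = 1839/2 − 23/2 + 1 = 909.

909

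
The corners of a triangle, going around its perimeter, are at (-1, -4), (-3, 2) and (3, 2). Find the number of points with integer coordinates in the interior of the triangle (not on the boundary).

By the shoelace formula, twice the signed area is |((-1)·2 − (-3)·(-4)) + ((-3)·2 − 3·2) + (3·(-4) − (-1)·2)| = 36, so the area is 18.
Along each edge there are gcd(|Δx|,|Δy|)+1 lattice points, so counting each shared vertex once the boundary has gcd(2,6) + gcd(6,0) + gcd(4,6) = 2+6+2 = 10.
Pick's theorem gives I = A − B/2 + 1 = 18 − 10/2 + 1 = 14.

14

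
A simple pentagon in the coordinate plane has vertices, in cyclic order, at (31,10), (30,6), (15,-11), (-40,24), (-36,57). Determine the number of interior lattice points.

2075

By the shoelace formula, twice the signed area is |[31·6 − 30·10] + [30·(-11) − 15·6] + [15·24 − (-40)·(-11)] + [(-40)·57 − (-36)·24] + [(-36)·10 − 31·57]| = 4157, so the area is 2078.5.
Summing gcd(|Δx|,|Δy|) over the edges gives the boundary count: gcd(1,4) + gcd(15,17) + gcd(55,35) + gcd(4,33) + gcd(67,47) = 1+1+5+1+1 = 9.
Pick's theorem gives I = A − B/2 + 1 = 2078.5 − 9/2 + 1 = 2075.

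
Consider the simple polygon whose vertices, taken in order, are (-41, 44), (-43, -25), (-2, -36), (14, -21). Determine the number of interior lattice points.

The shoelace formula gives twice the area as |((-41)·(-25) − (-43)·44) + ((-43)·(-36) − (-2)·(-25)) + ((-2)·(-21) − 14·(-36)) + (14·44 − (-41)·(-21))| = 4716, so the area is 2358.
Along each edge there are gcd(|Δx|,|Δy|)+1 lattice points, so counting each shared vertex once the boundary has gcd(2,69) + gcd(41,11) + gcd(16,15) + gcd(55,65) = 1+1+1+5 = 8.
By Pick's theorem A = I + B/2 − 1, so I = 2358 − 8/2 + 1 = 2355.

2355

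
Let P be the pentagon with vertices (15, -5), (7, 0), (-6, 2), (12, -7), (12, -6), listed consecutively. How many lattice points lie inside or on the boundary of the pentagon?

62

By the shoelace formula, twice the signed area is |[15·0 − 7·(-5)] + [7·2 − (-6)·0] + [(-6)·(-7) − 12·2] + [12·(-6) − 12·(-7)] + [12·(-5) − 15·(-6)]| = 109, so the area is 54.5.
Summing gcd(|Δx|,|Δy|) over the edges gives the boundary count: gcd(8,5) + gcd(13,2) + gcd(18,9) + gcd(0,1) + gcd(3,1) = 1+1+9+1+1 = 13.
Pick's theorem gives I = A − B/2 + 1 = 54.5 − 13/2 + 1 = 49, so the closed region contains I + B = 49 + 13 = 62 lattice points.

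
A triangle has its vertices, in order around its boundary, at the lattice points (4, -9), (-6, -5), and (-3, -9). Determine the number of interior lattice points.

Using the shoelace formula, 2A = |[4·(-5) − (-6)·(-9)] + [(-6)·(-9) − (-3)·(-5)] + [(-3)·(-9) − 4·(-9)]| = 28, so the area is 14.
Along each edge there are gcd(|Δx|,|Δy|)+1 lattice points, so counting each shared vertex once the boundary has gcd(10,4) + gcd(3,4) + gcd(7,0) = 2+1+7 = 10.
By Pick's theorem A = I + B/2 − 1, so I = 14 − 10/2 + 1 = 10.

10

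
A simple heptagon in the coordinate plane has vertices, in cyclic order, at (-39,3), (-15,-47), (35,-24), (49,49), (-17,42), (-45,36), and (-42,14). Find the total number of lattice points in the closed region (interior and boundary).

6128

Using the shoelace formula, 2A = |[(-39)·(-47) − (-15)·3] + [(-15)·(-24) − 35·(-47)] + [35·49 − 49·(-24)] + [49·42 − (-17)·49] + [(-17)·36 − (-45)·42] + [(-45)·14 − (-42)·36] + [(-42)·3 − (-39)·14]| = 12245, so the area is 12245/2.
Summing gcd(|Δx|,|Δy|) over the edges gives the boundary count: gcd(24,50) + gcd(50,23) + gcd(14,73) + gcd(66,7) + gcd(28,6) + gcd(3,22) + gcd(3,11) = 2+1+1+1+2+1+1 = 9.
Pick's theorem gives I = A − B/2 + 1 = 12245/2 − 9/2 + 1 = 6119, so the closed region contains I + B = 6119 + 9 = 6128 lattice points.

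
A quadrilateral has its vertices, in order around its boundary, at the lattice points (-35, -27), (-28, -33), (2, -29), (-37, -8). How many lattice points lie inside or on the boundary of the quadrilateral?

Using the shoelace formula, 2A = |((-35)·(-33) − (-28)·(-27)) + ((-28)·(-29) − 2·(-33)) + (2·(-8) − (-37)·(-29)) + ((-37)·(-27) − (-35)·(-8))| = 907, so the area is 453.5.
The number of boundary lattice points is Σ gcd(|Δx|,|Δy|) = gcd(7,6) + gcd(30,4) + gcd(39,21) + gcd(2,19) = 1+2+3+1 = 7.
Pick's theorem gives I = A − B/2 + 1 = 453.5 − 7/2 + 1 = 451, so the closed region contains I + B = 451 + 7 = 458 lattice points.

458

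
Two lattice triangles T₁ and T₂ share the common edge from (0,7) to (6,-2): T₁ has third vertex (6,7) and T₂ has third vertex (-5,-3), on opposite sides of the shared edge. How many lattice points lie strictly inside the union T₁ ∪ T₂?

70

The union is the simple quadrilateral with vertices (0,7), (6,7), (6,-2), (-5,-3) in order.
By the shoelace formula, twice the signed area is |[0·7 − 6·7] + [6·(-2) − 6·7] + [6·(-3) − (-5)·(-2)] + [(-5)·7 − 0·(-3)]| = 159, so the area is 159/2.
Summing gcd(|Δx|,|Δy|) over the edges gives the boundary count: gcd(6,0) + gcd(0,9) + gcd(11,1) + gcd(5,10) = 6+9+1+5 = 21.
By Pick's theorem I = A − B/2 + 1 = 159/2 − 21/2 + 1 = 70.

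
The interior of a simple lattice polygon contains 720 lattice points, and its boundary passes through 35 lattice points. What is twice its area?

By Pick's theorem, A = I + B/2 − 1 = 720 + 35/2 − 1 = 1473/2.
Hence 2A = 1473.

1473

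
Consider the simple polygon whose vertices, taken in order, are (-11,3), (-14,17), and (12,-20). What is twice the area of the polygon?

By the shoelace formula, twice the signed area is |[(-11)·17 − (-14)·3] + [(-14)·(-20) − 12·17] + [12·3 − (-11)·(-20)]| = 253, so the area is 253/2.

253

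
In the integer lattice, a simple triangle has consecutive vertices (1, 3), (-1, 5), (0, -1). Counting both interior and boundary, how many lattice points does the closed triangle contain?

The shoelace formula gives twice the area as |[1·5 − (-1)·3] + [(-1)·(-1) − 0·5] + [0·3 − 1·(-1)]| = 10, so the area is 5.
Summing gcd(|Δx|,|Δy|) over the edges gives the boundary count: gcd(2,2) + gcd(1,6) + gcd(1,4) = 2+1+1 = 4.
Pick's theorem gives I = A − B/2 + 1 = 5 − 4/2 + 1 = 4, so the closed region contains I + B = 4 + 4 = 8 lattice points.

8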